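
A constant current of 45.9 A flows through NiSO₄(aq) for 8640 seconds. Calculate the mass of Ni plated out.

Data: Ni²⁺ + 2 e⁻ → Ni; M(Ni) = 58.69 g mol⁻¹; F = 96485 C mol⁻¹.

Q = I·t = 45.90 A × 8640.0 s = 396600 C.
n(e⁻) = Q/F = 396600 / 96485 = 4.110 mol.
Ni²⁺ + 2 e⁻ → Ni, so n(Ni) = n(e⁻)/2 = 2.055 mol.
m = n·M = 2.055 × 58.69 = 121 g.

121 g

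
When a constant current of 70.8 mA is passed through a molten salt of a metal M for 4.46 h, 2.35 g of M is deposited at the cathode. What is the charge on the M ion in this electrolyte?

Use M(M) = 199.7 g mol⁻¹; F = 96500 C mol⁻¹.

+1

Q = I·t = 0.07080 A × 16056 s = 1137 C, so n(e⁻) = 1137/96500 = 0.01178 mol.
n(M) deposited = 2.35 / 199.7 = 0.01177 mol.
Electrons per atom = n(e⁻)/n(M) = 0.01178 / 0.01177 = 1.00 ≈ 1, so the ion is M⁺.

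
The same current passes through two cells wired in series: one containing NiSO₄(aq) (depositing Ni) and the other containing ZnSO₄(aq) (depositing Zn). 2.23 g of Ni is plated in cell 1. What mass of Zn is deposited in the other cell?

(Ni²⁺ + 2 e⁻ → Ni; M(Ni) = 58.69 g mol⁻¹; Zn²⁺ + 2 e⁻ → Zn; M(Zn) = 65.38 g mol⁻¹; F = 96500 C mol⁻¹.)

n(Ni) = 2.23 / 58.69 = 0.03800 mol.
Since Ni²⁺ + 2 e⁻ → Ni, n(e⁻) passed = 2 × 0.03800 = 0.07599 mol.
Cells in series carry the same charge, so the same 0.07599 mol of electrons passes through cell 2.
Zn²⁺ + 2 e⁻ → Zn, so n(Zn) = 0.07599 / 2 = 0.03800 mol.
m(Zn) = 0.03800 × 65.38 = 2.48 g.

2.48 g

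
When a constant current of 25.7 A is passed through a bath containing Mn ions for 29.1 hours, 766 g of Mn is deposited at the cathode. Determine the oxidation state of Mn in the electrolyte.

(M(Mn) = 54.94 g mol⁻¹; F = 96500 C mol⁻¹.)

+2

Q = I·t = 25.70 A × 104760 s = 2692000 C, so n(e⁻) = 2692000/96500 = 27.90 mol.
n(Mn) deposited = 766 / 54.94 = 13.94 mol.
Electrons per atom = n(e⁻)/n(Mn) = 27.90 / 13.94 = 2.00 ≈ 2, so the ion is Mn²⁺.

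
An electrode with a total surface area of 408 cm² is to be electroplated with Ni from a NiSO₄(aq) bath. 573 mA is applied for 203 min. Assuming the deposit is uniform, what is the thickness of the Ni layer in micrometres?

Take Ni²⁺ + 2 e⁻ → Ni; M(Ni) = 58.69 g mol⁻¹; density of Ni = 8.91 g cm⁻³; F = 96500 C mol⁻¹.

Q = I·t = 0.5730 × 12180 = 6979 C; n(e⁻) = 0.07232 mol.
n(Ni) = n(e⁻)/2 = 0.03616 mol, so m = 0.03616 × 58.69 = 2.122 g.
Volume = m/ρ = 2.122 / 8.91 = 0.2382 cm³.
Thickness = V/A = 0.2382 / 408 = 5.84 × 10⁻⁴ cm = 5.84 μm.

5.84 μm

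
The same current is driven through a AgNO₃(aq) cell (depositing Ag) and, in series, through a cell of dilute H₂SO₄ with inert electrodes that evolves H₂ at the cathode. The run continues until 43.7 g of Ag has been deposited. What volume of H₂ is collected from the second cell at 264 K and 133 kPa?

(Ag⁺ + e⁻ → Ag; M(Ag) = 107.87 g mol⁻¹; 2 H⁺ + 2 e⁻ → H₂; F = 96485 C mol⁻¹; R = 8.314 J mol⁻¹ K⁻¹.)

3.34 L

n(Ag) = 43.7 / 107.87 = 0.4051 mol, so n(e⁻) = 1 × 0.4051 = 0.4051 mol.
The cells are in series, so the same 0.4051 mol of electrons passes through the second cell.
2 H⁺ + 2 e⁻ → H₂ — 2 mol e⁻ per mol H₂, so n(H₂) = 0.4051/2 = 0.2026 mol.
V = nRT/P = (0.2026 × 8.314 × 264) / (133 × 10³) = 0.00334 m³ = 3.34 L.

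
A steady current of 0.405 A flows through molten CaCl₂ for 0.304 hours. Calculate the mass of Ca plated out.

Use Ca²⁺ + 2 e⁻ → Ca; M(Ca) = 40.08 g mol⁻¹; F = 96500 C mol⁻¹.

Q = I·t = 0.4050 A × 1094.4 s = 443.2 C.
n(e⁻) = Q/F = 443.2 / 96500 = 0.004593 mol.
Ca²⁺ + 2 e⁻ → Ca, so n(Ca) = n(e⁻)/2 = 0.002297 mol.
m = n·M = 0.002297 × 40.08 = 0.0920 g.

0.0920 g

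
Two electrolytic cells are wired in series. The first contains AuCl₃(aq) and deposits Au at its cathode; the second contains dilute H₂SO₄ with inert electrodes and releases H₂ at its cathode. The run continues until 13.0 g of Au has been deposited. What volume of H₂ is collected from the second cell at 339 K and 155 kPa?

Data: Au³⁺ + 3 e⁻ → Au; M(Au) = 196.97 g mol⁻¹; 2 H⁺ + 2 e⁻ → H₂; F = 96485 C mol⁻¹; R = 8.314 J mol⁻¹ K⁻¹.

n(Au) = 13.0 / 196.97 = 0.06600 mol, so n(e⁻) = 3 × 0.06600 = 0.1980 mol.
The cells are in series, so the same 0.1980 mol of electrons passes through the second cell.
2 H⁺ + 2 e⁻ → H₂ — 2 mol e⁻ per mol H₂, so n(H₂) = 0.1980/2 = 0.09900 mol.
V = nRT/P = (0.09900 × 8.314 × 339) / (155 × 10³) = 0.00180 m³ = 1.80 L.

1.80 L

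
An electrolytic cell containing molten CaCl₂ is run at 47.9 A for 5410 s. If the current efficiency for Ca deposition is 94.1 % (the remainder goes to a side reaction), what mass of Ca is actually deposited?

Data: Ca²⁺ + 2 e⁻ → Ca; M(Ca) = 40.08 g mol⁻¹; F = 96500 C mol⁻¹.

Q = I·t = 47.90 × 5410.0 = 259100 C.
n(e⁻) = 259100/96500 = 2.685 mol; theoretically n(Ca) = 2.685/2 = 1.343 mol, m_theo = 53.81 g.
At 94.1 % efficiency, m_actual = 0.941 × 53.81 = 50.6 g.

50.6 g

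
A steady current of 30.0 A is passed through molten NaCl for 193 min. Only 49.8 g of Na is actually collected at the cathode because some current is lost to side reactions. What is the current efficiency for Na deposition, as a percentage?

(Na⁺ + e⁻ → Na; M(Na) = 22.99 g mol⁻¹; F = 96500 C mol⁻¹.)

Q = I·t = 30.00 × 11580 = 347400 C; n(e⁻) = 347400/96500 = 3.600 mol.
Theoretical n(Na) = n(e⁻)/1 = 3.600 mol, i.e. m_theo = 3.600 × 22.99 = 82.76 g.
Efficiency = m_actual / m_theo = 49.8 / 82.76 = 60.2 %.

60.2 %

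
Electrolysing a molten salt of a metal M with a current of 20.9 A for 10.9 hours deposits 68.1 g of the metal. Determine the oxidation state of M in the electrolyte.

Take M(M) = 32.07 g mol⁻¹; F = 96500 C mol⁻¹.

Q = I·t = 20.90 A × 39240 s = 820100 C, so n(e⁻) = 820100/96500 = 8.499 mol.
n(M) deposited = 68.1 / 32.07 = 2.123 mol.
Electrons per atom = n(e⁻)/n(M) = 8.499 / 2.123 = 4.00 ≈ 4, so the ion is M⁴⁺.

+4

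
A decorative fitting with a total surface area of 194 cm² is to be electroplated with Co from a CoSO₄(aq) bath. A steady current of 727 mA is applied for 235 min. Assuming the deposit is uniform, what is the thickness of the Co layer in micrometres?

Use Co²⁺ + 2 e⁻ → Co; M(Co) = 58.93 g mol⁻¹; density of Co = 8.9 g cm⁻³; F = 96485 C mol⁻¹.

Q = I·t = 0.7270 × 14100 = 10250 C; n(e⁻) = 0.1062 mol.
n(Co) = n(e⁻)/2 = 0.05312 mol, so m = 0.05312 × 58.93 = 3.130 g.
Volume = m/ρ = 3.130 / 8.9 = 0.3517 cm³.
Thickness = V/A = 0.3517 / 194 = 0.00181 cm = 18.1 μm.

18.1 μm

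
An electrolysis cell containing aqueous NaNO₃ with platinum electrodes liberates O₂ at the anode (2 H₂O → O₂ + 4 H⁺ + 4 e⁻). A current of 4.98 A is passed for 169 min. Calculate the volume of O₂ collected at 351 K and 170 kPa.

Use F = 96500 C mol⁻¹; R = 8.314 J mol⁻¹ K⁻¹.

Q = I·t = 4.980 A × 10140 s = 50500 C.
n(e⁻) = Q/F = 50500 / 96500 = 0.5233 mol.
4 electrons are transferred per O₂ molecule, so n(O₂) = 0.5233 / 4 = 0.1308 mol.
V = nRT/P = (0.1308 × 8.314 × 351) / (170 × 10³ Pa) = 0.00225 m³ = 2.25 L.

2.25 L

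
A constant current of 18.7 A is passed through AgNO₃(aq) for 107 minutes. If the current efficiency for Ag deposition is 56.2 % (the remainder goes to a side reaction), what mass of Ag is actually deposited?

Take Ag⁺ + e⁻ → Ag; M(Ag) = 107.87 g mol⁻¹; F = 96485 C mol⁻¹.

75.4 g

Q = I·t = 18.70 × 6420.0 = 120100 C.
n(e⁻) = 120100/96485 = 1.244 mol; theoretically n(Ag) = 1.244/1 = 1.244 mol, m_theo = 134.2 g.
At 56.2 % efficiency, m_actual = 0.562 × 134.2 = 75.4 g.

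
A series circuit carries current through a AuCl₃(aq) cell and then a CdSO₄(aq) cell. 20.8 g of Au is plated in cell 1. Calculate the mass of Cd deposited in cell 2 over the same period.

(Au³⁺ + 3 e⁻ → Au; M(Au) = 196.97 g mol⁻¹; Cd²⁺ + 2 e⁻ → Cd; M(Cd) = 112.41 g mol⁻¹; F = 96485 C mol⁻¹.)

17.8 g

n(Au) = 20.8 / 196.97 = 0.1056 mol.
Since Au³⁺ + 3 e⁻ → Au, n(e⁻) passed = 3 × 0.1056 = 0.3168 mol.
Cells in series carry the same charge, so the same 0.3168 mol of electrons passes through cell 2.
Cd²⁺ + 2 e⁻ → Cd, so n(Cd) = 0.3168 / 2 = 0.1584 mol.
m(Cd) = 0.1584 × 112.41 = 17.8 g.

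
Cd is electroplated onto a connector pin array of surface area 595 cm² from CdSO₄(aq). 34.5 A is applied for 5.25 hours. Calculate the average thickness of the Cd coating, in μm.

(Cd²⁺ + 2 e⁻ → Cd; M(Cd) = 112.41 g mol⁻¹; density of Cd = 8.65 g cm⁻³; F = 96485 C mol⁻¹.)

Q = I·t = 34.50 × 18900 = 652000 C; n(e⁻) = 6.758 mol.
n(Cd) = n(e⁻)/2 = 3.379 mol, so m = 3.379 × 112.41 = 379.8 g.
Volume = m/ρ = 379.8 / 8.65 = 43.91 cm³.
Thickness = V/A = 43.91 / 595 = 0.0738 cm = 738 μm.

738 μm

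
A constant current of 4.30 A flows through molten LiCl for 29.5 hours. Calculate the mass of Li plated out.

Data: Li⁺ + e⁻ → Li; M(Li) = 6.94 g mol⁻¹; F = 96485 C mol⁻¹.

32.8 g

Q = I·t = 4.300 A × 106200 s = 456700 C.
n(e⁻) = Q/F = 456700 / 96485 = 4.733 mol.
Li⁺ + e⁻ → Li, so n(Li) = n(e⁻)/1 = 4.733 mol.
m = n·M = 4.733 × 6.94 = 32.8 g.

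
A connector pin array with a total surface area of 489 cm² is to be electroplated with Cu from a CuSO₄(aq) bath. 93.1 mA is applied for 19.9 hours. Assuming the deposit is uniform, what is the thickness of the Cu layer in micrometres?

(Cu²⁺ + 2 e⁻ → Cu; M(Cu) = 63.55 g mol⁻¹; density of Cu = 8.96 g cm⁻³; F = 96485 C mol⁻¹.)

Q = I·t = 0.09310 × 71640 = 6670 C; n(e⁻) = 0.06913 mol.
n(Cu) = n(e⁻)/2 = 0.03456 mol, so m = 0.03456 × 63.55 = 2.196 g.
Volume = m/ρ = 2.196 / 8.96 = 0.2451 cm³.
Thickness = V/A = 0.2451 / 489 = 5.01 × 10⁻⁴ cm = 5.01 μm.

5.01 μm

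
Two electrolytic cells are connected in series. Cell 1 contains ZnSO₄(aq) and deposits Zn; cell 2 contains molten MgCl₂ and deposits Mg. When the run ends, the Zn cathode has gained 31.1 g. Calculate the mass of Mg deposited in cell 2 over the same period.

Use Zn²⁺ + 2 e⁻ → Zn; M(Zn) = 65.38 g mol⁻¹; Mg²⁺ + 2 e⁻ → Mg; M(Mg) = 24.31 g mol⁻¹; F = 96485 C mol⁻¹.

n(Zn) = 31.1 / 65.38 = 0.4757 mol.
Since Zn²⁺ + 2 e⁻ → Zn, n(e⁻) passed = 2 × 0.4757 = 0.9514 mol.
Cells in series carry the same charge, so the same 0.9514 mol of electrons passes through cell 2.
Mg²⁺ + 2 e⁻ → Mg, so n(Mg) = 0.9514 / 2 = 0.4757 mol.
m(Mg) = 0.4757 × 24.31 = 11.6 g.

11.6 g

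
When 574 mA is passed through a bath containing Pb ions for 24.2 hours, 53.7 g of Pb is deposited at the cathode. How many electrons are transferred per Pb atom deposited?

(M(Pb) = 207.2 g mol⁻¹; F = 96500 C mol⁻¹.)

2

Q = I·t = 0.5740 A × 87120 s = 50010 C, so n(e⁻) = 50010/96500 = 0.5182 mol.
n(Pb) deposited = 53.7 / 207.2 = 0.2592 mol.
Electrons per atom = n(e⁻)/n(Pb) = 0.5182 / 0.2592 = 2.00 ≈ 2, so the ion is Pb²⁺.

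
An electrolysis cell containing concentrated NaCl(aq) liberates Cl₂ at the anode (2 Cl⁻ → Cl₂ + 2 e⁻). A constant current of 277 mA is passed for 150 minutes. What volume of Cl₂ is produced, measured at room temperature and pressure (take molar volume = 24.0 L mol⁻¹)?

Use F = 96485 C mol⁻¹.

Q = I·t = 0.2770 A × 9000.0 s = 2493 C.
n(e⁻) = Q/F = 2493 / 96485 = 0.02584 mol.
2 electrons are transferred per Cl₂ molecule, so n(Cl₂) = 0.02584 / 2 = 0.01292 mol.
V = n × V_m = 0.01292 × 24.0 = 0.310 L.

0.310 L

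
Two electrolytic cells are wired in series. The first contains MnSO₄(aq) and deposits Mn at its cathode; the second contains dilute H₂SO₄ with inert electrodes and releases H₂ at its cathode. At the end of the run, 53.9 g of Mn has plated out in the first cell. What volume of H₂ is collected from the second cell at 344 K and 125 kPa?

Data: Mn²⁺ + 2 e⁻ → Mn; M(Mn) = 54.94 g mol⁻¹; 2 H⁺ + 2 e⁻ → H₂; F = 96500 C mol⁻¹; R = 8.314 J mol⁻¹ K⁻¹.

n(Mn) = 53.9 / 54.94 = 0.9811 mol, so n(e⁻) = 2 × 0.9811 = 1.962 mol.
The cells are in series, so the same 1.962 mol of electrons passes through the second cell.
2 H⁺ + 2 e⁻ → H₂ — 2 mol e⁻ per mol H₂, so n(H₂) = 1.962/2 = 0.9811 mol.
V = nRT/P = (0.9811 × 8.314 × 344) / (125 × 10³) = 0.0224 m³ = 22.4 L.

22.4 L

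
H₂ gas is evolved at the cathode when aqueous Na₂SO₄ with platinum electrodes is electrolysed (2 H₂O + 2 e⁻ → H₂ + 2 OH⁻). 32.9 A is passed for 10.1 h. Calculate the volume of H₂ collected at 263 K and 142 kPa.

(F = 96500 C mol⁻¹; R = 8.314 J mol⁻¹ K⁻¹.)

95.4 L

Q = I·t = 32.90 A × 36360 s = 1196000 C.
n(e⁻) = Q/F = 1196000 / 96500 = 12.40 mol.
2 electrons are transferred per H₂ molecule, so n(H₂) = 12.40 / 2 = 6.198 mol.
V = nRT/P = (6.198 × 8.314 × 263) / (142 × 10³ Pa) = 0.0954 m³ = 95.4 L.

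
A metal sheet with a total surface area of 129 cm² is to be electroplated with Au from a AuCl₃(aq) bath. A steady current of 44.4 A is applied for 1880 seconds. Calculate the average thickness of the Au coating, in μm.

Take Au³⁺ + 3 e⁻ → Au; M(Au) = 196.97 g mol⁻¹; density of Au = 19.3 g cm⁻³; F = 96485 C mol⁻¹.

228 μm

Q = I·t = 44.40 × 1880.0 = 83470 C; n(e⁻) = 0.8651 mol.
n(Au) = n(e⁻)/3 = 0.2884 mol, so m = 0.2884 × 196.97 = 56.80 g.
Volume = m/ρ = 56.80 / 19.3 = 2.943 cm³.
Thickness = V/A = 2.943 / 129 = 0.0228 cm = 228 μm.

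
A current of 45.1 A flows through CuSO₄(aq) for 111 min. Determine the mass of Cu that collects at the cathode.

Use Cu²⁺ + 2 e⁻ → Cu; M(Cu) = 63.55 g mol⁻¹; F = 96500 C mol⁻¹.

98.9 g

Q = I·t = 45.10 A × 6660.0 s = 300400 C.
n(e⁻) = Q/F = 300400 / 96500 = 3.113 mol.
Cu²⁺ + 2 e⁻ → Cu, so n(Cu) = n(e⁻)/2 = 1.556 mol.
m = n·M = 1.556 × 63.55 = 98.9 g.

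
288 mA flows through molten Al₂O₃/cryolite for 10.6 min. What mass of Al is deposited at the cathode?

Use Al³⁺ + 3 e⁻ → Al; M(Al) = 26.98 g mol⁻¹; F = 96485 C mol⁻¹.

Q = I·t = 0.2880 A × 636.00 s = 183.2 C.
n(e⁻) = Q/F = 183.2 / 96485 = 0.001898 mol.
Al³⁺ + 3 e⁻ → Al, so n(Al) = n(e⁻)/3 = 0.0006328 mol.
m = n·M = 0.0006328 × 26.98 = 0.0171 g.

0.0171 g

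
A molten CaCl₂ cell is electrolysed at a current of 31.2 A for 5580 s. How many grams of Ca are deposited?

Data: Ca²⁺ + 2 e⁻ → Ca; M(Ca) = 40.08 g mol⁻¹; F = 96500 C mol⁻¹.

36.2 g

Q = I·t = 31.20 A × 5580.0 s = 174100 C.
n(e⁻) = Q/F = 174100 / 96500 = 1.804 mol.
Ca²⁺ + 2 e⁻ → Ca, so n(Ca) = n(e⁻)/2 = 0.9021 mol.
m = n·M = 0.9021 × 40.08 = 36.2 g.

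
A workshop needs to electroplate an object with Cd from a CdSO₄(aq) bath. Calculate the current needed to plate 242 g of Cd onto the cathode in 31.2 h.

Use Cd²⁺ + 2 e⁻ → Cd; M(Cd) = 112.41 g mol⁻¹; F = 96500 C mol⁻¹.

3.70 A

n(Cd) = 242 / 112.41 = 2.153 mol.
n(e⁻) = 2 × 2.153 = 4.306 mol.
Q = n(e⁻)·F = 4.306 × 96500 = 415500 C.
I = Q/t = 415500 / 112320 s = 3.70 A.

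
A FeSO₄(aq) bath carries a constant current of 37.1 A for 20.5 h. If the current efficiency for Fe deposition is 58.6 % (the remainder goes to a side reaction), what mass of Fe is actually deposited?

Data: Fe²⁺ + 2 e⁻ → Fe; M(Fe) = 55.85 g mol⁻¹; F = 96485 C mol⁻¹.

464 g

Q = I·t = 37.10 × 73800 = 2738000 C.
n(e⁻) = 2738000/96485 = 28.38 mol; theoretically n(Fe) = 28.38/2 = 14.19 mol, m_theo = 792.4 g.
At 58.6 % efficiency, m_actual = 0.586 × 792.4 = 464 g.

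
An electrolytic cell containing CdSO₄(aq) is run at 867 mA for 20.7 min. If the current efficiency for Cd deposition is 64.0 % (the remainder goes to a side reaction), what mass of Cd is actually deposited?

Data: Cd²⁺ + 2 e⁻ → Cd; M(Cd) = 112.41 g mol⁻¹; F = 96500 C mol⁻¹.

0.401 g

Q = I·t = 0.8670 × 1242.0 = 1077 C.
n(e⁻) = 1077/96500 = 0.01116 mol; theoretically n(Cd) = 0.01116/2 = 0.005579 mol, m_theo = 0.6272 g.
At 64.0 % efficiency, m_actual = 0.640 × 0.6272 = 0.401 g.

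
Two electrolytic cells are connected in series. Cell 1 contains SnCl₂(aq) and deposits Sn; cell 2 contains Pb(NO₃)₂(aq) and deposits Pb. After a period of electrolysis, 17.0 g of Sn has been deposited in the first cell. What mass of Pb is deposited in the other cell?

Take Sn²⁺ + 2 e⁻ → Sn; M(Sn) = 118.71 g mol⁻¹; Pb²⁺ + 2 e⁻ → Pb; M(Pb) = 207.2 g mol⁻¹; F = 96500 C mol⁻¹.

29.7 g

n(Sn) = 17.0 / 118.71 = 0.1432 mol.
Since Sn²⁺ + 2 e⁻ → Sn, n(e⁻) passed = 2 × 0.1432 = 0.2864 mol.
Cells in series carry the same charge, so the same 0.2864 mol of electrons passes through cell 2.
Pb²⁺ + 2 e⁻ → Pb, so n(Pb) = 0.2864 / 2 = 0.1432 mol.
m(Pb) = 0.1432 × 207.2 = 29.7 g.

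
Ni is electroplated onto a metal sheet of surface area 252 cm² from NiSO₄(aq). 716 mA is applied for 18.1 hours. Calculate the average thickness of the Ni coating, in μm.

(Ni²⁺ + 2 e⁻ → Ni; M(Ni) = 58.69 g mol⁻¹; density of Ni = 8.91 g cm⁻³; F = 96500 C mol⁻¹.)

Q = I·t = 0.7160 × 65160 = 46650 C; n(e⁻) = 0.4835 mol.
n(Ni) = n(e⁻)/2 = 0.2417 mol, so m = 0.2417 × 58.69 = 14.19 g.
Volume = m/ρ = 14.19 / 8.91 = 1.592 cm³.
Thickness = V/A = 1.592 / 252 = 0.00632 cm = 63.2 μm.

63.2 μm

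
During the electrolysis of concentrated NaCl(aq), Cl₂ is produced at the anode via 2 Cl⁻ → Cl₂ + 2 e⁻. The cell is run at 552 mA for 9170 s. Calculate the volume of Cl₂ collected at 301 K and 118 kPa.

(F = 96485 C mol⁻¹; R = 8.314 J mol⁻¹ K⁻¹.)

0.556 L

Q = I·t = 0.5520 A × 9170.0 s = 5062 C.
n(e⁻) = Q/F = 5062 / 96485 = 0.05246 mol.
2 electrons are transferred per Cl₂ molecule, so n(Cl₂) = 0.05246 / 2 = 0.02623 mol.
V = nRT/P = (0.02623 × 8.314 × 301) / (118 × 10³ Pa) = 5.56 × 10⁻⁴ m³ = 0.556 L.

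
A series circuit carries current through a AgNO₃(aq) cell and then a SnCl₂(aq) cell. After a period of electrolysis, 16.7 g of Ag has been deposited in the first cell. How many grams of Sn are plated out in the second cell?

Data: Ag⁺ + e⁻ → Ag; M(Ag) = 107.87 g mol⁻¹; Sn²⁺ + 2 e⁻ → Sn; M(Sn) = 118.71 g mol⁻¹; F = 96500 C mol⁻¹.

9.19 g

n(Ag) = 16.7 / 107.87 = 0.1548 mol.
Since Ag⁺ + e⁻ → Ag, n(e⁻) passed = 1 × 0.1548 = 0.1548 mol.
Cells in series carry the same charge, so the same 0.1548 mol of electrons passes through cell 2.
Sn²⁺ + 2 e⁻ → Sn, so n(Sn) = 0.1548 / 2 = 0.07741 mol.
m(Sn) = 0.07741 × 118.71 = 9.19 g.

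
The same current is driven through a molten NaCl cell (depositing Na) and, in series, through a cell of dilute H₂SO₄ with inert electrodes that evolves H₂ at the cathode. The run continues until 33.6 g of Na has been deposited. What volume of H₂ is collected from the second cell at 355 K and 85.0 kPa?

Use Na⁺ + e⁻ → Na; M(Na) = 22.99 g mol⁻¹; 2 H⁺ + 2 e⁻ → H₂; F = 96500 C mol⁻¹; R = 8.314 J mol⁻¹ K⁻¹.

25.4 L

n(Na) = 33.6 / 22.99 = 1.462 mol, so n(e⁻) = 1 × 1.462 = 1.462 mol.
The cells are in series, so the same 1.462 mol of electrons passes through the second cell.
2 H⁺ + 2 e⁻ → H₂ — 2 mol e⁻ per mol H₂, so n(H₂) = 1.462/2 = 0.7308 mol.
V = nRT/P = (0.7308 × 8.314 × 355) / (85.0 × 10³) = 0.0254 m³ = 25.4 L.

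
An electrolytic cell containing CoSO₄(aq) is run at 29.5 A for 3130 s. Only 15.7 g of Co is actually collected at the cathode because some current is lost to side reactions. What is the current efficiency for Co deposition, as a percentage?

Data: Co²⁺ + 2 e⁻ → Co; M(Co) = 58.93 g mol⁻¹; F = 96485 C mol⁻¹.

Q = I·t = 29.50 × 3130.0 = 92340 C; n(e⁻) = 92340/96485 = 0.9570 mol.
Theoretical n(Co) = n(e⁻)/2 = 0.4785 mol, i.e. m_theo = 0.4785 × 58.93 = 28.20 g.
Efficiency = m_actual / m_theo = 15.7 / 28.20 = 55.7 %.

55.7 %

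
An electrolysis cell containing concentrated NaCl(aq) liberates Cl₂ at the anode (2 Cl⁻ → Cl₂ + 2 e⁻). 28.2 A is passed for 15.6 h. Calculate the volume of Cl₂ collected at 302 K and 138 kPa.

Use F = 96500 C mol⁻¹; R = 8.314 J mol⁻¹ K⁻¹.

Q = I·t = 28.20 A × 56160 s = 1584000 C.
n(e⁻) = Q/F = 1584000 / 96500 = 16.41 mol.
2 electrons are transferred per Cl₂ molecule, so n(Cl₂) = 16.41 / 2 = 8.206 mol.
V = nRT/P = (8.206 × 8.314 × 302) / (138 × 10³ Pa) = 0.149 m³ = 149 L.

149 L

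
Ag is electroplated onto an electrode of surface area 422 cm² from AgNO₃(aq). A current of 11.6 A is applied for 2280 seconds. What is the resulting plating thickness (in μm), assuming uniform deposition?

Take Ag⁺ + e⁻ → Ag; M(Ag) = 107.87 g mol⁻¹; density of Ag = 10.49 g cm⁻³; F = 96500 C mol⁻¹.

66.8 μm

Q = I·t = 11.60 × 2280.0 = 26450 C; n(e⁻) = 0.2741 mol.
n(Ag) = n(e⁻)/1 = 0.2741 mol, so m = 0.2741 × 107.87 = 29.56 g.
Volume = m/ρ = 29.56 / 10.49 = 2.818 cm³.
Thickness = V/A = 2.818 / 422 = 0.00668 cm = 66.8 μm.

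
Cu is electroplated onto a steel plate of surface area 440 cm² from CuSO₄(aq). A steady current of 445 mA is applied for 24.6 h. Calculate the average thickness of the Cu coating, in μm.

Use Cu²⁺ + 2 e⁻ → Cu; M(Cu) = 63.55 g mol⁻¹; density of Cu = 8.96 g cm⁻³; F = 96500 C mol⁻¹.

32.9 μm

Q = I·t = 0.4450 × 88560 = 39410 C; n(e⁻) = 0.4084 mol.
n(Cu) = n(e⁻)/2 = 0.2042 mol, so m = 0.2042 × 63.55 = 12.98 g.
Volume = m/ρ = 12.98 / 8.96 = 1.448 cm³.
Thickness = V/A = 1.448 / 440 = 0.00329 cm = 32.9 μm.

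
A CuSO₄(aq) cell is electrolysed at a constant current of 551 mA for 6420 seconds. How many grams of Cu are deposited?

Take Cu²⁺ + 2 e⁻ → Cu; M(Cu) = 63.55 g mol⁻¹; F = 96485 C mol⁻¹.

1.16 g

Q = I·t = 0.5510 A × 6420.0 s = 3537 C.
n(e⁻) = Q/F = 3537 / 96485 = 0.03666 mol.
Cu²⁺ + 2 e⁻ → Cu, so n(Cu) = n(e⁻)/2 = 0.01833 mol.
m = n·M = 0.01833 × 63.55 = 1.16 g.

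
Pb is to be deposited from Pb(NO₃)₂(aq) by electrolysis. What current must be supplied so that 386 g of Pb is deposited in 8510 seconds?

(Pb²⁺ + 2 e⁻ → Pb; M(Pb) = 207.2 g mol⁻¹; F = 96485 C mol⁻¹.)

42.2 A

n(Pb) = 386 / 207.2 = 1.863 mol.
n(e⁻) = 2 × 1.863 = 3.726 mol.
Q = n(e⁻)·F = 3.726 × 96485 = 359500 C.
I = Q/t = 359500 / 8510.0 s = 42.2 A.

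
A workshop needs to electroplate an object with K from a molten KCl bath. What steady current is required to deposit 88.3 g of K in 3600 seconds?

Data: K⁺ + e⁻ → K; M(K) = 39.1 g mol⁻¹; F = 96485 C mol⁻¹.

60.5 A

n(K) = 88.3 / 39.1 = 2.258 mol.
n(e⁻) = 1 × 2.258 = 2.258 mol.
Q = n(e⁻)·F = 2.258 × 96485 = 217900 C.
I = Q/t = 217900 / 3600.0 s = 60.5 A.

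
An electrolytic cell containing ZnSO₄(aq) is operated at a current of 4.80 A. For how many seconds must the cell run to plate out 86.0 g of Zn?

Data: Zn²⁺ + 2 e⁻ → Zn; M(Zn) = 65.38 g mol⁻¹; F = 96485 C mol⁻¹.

n(Zn) = m/M = 86.0 / 65.38 = 1.315 mol.
Each Zn atom requires 2 electrons, so n(e⁻) = 2 × 1.315 = 2.631 mol.
Q = n(e⁻)·F = 2.631 × 96485 = 253800 C.
t = Q/I = 253800 / 4.800 A = 52880 s.

52900 s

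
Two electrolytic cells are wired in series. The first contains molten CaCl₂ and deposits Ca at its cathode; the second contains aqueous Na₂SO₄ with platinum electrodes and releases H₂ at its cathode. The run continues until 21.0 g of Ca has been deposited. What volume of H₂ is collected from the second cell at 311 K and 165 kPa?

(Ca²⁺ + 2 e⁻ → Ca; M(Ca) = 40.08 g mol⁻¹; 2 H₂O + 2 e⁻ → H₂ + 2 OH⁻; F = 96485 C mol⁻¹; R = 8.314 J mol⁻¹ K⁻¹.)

8.21 L

n(Ca) = 21.0 / 40.08 = 0.5240 mol, so n(e⁻) = 2 × 0.5240 = 1.048 mol.
The cells are in series, so the same 1.048 mol of electrons passes through the second cell.
2 H₂O + 2 e⁻ → H₂ + 2 OH⁻ — 2 mol e⁻ per mol H₂, so n(H₂) = 1.048/2 = 0.5240 mol.
V = nRT/P = (0.5240 × 8.314 × 311) / (165 × 10³) = 0.00821 m³ = 8.21 L.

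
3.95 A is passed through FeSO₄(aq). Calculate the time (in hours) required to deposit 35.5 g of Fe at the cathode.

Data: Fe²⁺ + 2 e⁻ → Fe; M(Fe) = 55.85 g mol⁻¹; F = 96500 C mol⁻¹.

n(Fe) = m/M = 35.5 / 55.85 = 0.6356 mol.
Each Fe atom requires 2 electrons, so n(e⁻) = 2 × 0.6356 = 1.271 mol.
Q = n(e⁻)·F = 1.271 × 96500 = 122700 C.
t = Q/I = 122700 / 3.950 A = 31060 s = 8.63 h.

8.63 h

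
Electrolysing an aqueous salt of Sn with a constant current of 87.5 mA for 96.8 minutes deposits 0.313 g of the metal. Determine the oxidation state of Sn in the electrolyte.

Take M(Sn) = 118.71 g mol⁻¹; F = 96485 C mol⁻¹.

+2

Q = I·t = 0.08750 A × 5808.0 s = 508.2 C, so n(e⁻) = 508.2/96485 = 0.005267 mol.
n(Sn) deposited = 0.313 / 118.71 = 0.002637 mol.
Electrons per atom = n(e⁻)/n(Sn) = 0.005267 / 0.002637 = 2.00 ≈ 2, so the ion is Sn²⁺.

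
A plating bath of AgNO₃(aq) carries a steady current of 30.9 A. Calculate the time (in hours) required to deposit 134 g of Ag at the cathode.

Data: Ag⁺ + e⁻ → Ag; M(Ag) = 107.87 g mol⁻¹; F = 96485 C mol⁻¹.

n(Ag) = m/M = 134 / 107.87 = 1.242 mol.
Each Ag atom requires 1 electron, so n(e⁻) = 1 × 1.242 = 1.242 mol.
Q = n(e⁻)·F = 1.242 × 96485 = 119900 C.
t = Q/I = 119900 / 30.90 A = 3879 s = 1.08 h.

1.08 h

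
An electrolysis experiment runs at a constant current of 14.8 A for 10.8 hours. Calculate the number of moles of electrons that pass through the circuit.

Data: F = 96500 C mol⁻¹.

Q = I·t = 14.80 A × 38880 s = 575400 C.
n(e⁻) = Q/F = 575400 / 96500 = 5.96 mol.

5.96 mol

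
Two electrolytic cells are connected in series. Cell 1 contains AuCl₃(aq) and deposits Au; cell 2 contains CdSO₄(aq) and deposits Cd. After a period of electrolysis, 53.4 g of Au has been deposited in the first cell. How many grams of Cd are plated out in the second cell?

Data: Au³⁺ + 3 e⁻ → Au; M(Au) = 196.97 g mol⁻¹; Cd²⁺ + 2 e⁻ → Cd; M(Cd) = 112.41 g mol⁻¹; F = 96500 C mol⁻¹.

n(Au) = 53.4 / 196.97 = 0.2711 mol.
Since Au³⁺ + 3 e⁻ → Au, n(e⁻) passed = 3 × 0.2711 = 0.8133 mol.
Cells in series carry the same charge, so the same 0.8133 mol of electrons passes through cell 2.
Cd²⁺ + 2 e⁻ → Cd, so n(Cd) = 0.8133 / 2 = 0.4067 mol.
m(Cd) = 0.4067 × 112.41 = 45.7 g.

45.7 g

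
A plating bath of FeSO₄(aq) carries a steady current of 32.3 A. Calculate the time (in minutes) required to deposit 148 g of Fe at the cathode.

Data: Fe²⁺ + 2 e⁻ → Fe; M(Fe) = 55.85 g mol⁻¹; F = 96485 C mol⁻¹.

264 min

n(Fe) = m/M = 148 / 55.85 = 2.650 mol.
Each Fe atom requires 2 electrons, so n(e⁻) = 2 × 2.650 = 5.300 mol.
Q = n(e⁻)·F = 5.300 × 96485 = 511400 C.
t = Q/I = 511400 / 32.30 A = 15830 s = 264 min.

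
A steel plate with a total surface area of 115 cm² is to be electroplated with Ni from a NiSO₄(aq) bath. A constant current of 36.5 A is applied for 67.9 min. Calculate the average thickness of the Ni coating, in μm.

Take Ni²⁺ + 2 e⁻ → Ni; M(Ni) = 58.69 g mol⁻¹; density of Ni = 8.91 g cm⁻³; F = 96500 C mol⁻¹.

Q = I·t = 36.50 × 4074.0 = 148700 C; n(e⁻) = 1.541 mol.
n(Ni) = n(e⁻)/2 = 0.7705 mol, so m = 0.7705 × 58.69 = 45.22 g.
Volume = m/ρ = 45.22 / 8.91 = 5.075 cm³.
Thickness = V/A = 5.075 / 115 = 0.0441 cm = 441 μm.

441 μm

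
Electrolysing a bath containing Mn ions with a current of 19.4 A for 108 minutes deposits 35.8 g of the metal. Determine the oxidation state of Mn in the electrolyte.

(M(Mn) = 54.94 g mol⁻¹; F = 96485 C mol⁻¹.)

+2

Q = I·t = 19.40 A × 6480.0 s = 125700 C, so n(e⁻) = 125700/96485 = 1.303 mol.
n(Mn) deposited = 35.8 / 54.94 = 0.6516 mol.
Electrons per atom = n(e⁻)/n(Mn) = 1.303 / 0.6516 = 2.00 ≈ 2, so the ion is Mn²⁺.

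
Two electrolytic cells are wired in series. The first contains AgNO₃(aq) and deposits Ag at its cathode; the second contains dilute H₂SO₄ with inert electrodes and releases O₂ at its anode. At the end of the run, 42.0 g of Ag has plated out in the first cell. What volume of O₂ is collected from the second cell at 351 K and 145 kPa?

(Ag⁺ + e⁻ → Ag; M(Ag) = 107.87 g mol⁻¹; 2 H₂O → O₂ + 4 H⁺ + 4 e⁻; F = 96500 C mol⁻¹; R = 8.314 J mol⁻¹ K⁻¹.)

n(Ag) = 42.0 / 107.87 = 0.3894 mol, so n(e⁻) = 1 × 0.3894 = 0.3894 mol.
The cells are in series, so the same 0.3894 mol of electrons passes through the second cell.
2 H₂O → O₂ + 4 H⁺ + 4 e⁻ — 4 mol e⁻ per mol O₂, so n(O₂) = 0.3894/4 = 0.09734 mol.
V = nRT/P = (0.09734 × 8.314 × 351) / (145 × 10³) = 0.00196 m³ = 1.96 L.

1.96 L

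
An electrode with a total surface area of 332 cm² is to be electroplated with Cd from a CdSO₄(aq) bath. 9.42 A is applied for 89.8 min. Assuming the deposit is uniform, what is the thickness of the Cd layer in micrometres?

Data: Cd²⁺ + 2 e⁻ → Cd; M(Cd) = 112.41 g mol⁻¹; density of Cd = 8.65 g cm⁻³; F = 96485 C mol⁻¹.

Q = I·t = 9.420 × 5388.0 = 50750 C; n(e⁻) = 0.5260 mol.
n(Cd) = n(e⁻)/2 = 0.2630 mol, so m = 0.2630 × 112.41 = 29.57 g.
Volume = m/ρ = 29.57 / 8.65 = 3.418 cm³.
Thickness = V/A = 3.418 / 332 = 0.0103 cm = 103 μm.

103 μm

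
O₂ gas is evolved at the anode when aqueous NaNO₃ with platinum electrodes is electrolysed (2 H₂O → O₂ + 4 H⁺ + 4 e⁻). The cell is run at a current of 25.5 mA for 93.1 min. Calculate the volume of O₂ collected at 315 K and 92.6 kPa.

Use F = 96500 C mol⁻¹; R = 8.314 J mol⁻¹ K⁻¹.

0.0104 L

Q = I·t = 0.02550 A × 5586.0 s = 142.4 C.
n(e⁻) = Q/F = 142.4 / 96500 = 0.001476 mol.
4 electrons are transferred per O₂ molecule, so n(O₂) = 0.001476 / 4 = 0.0003690 mol.
V = nRT/P = (0.0003690 × 8.314 × 315) / (92.6 × 10³ Pa) = 1.04 × 10⁻⁵ m³ = 0.0104 L.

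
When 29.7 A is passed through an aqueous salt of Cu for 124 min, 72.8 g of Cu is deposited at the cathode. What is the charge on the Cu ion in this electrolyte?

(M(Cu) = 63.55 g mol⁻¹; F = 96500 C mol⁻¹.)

Q = I·t = 29.70 A × 7440.0 s = 221000 C, so n(e⁻) = 221000/96500 = 2.290 mol.
n(Cu) deposited = 72.8 / 63.55 = 1.146 mol.
Electrons per atom = n(e⁻)/n(Cu) = 2.290 / 1.146 = 2.00 ≈ 2, so the ion is Cu²⁺.

+2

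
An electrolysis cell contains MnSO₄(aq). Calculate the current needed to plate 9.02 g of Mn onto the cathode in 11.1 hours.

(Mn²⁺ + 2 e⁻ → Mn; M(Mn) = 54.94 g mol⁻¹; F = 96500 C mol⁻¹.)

n(Mn) = 9.02 / 54.94 = 0.1642 mol.
n(e⁻) = 2 × 0.1642 = 0.3284 mol.
Q = n(e⁻)·F = 0.3284 × 96500 = 31690 C.
I = Q/t = 31690 / 39960 s = 0.793 A.

0.793 A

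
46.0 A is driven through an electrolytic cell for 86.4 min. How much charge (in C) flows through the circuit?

Q = I·t = 46.00 A × 5184.0 s = 2.38 × 10⁵ C.

2.38 × 10⁵ C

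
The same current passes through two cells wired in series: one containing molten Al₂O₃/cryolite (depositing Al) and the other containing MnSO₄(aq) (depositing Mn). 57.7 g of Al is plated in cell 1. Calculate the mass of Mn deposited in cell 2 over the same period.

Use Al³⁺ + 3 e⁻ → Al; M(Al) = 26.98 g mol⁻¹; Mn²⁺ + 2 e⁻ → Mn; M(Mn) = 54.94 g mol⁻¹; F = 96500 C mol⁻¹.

n(Al) = 57.7 / 26.98 = 2.139 mol.
Since Al³⁺ + 3 e⁻ → Al, n(e⁻) passed = 3 × 2.139 = 6.416 mol.
Cells in series carry the same charge, so the same 6.416 mol of electrons passes through cell 2.
Mn²⁺ + 2 e⁻ → Mn, so n(Mn) = 6.416 / 2 = 3.208 mol.
m(Mn) = 3.208 × 54.94 = 176 g.

176 g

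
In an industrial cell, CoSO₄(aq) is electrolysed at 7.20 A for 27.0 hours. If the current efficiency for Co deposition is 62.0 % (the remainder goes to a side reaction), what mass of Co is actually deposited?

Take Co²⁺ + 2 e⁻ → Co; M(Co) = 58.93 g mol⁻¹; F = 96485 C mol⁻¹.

133 g

Q = I·t = 7.200 × 97200 = 699800 C.
n(e⁻) = 699800/96485 = 7.253 mol; theoretically n(Co) = 7.253/2 = 3.627 mol, m_theo = 213.7 g.
At 62.0 % efficiency, m_actual = 0.620 × 213.7 = 133 g.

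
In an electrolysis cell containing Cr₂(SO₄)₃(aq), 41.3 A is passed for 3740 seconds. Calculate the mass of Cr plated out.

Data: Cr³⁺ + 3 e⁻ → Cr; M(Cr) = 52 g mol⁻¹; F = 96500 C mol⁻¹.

Q = I·t = 41.30 A × 3740.0 s = 154500 C.
n(e⁻) = Q/F = 154500 / 96500 = 1.601 mol.
Cr³⁺ + 3 e⁻ → Cr, so n(Cr) = n(e⁻)/3 = 0.5335 mol.
m = n·M = 0.5335 × 52 = 27.7 g.

27.7 g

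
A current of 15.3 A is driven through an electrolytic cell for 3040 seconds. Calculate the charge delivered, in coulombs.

Q = I·t = 15.30 A × 3040.0 s = 46500 C.

46500 C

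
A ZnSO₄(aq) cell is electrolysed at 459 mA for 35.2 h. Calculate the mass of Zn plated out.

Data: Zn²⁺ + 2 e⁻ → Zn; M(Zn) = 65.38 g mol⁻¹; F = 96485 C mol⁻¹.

19.7 g

Q = I·t = 0.4590 A × 126720 s = 58160 C.
n(e⁻) = Q/F = 58160 / 96485 = 0.6028 mol.
Zn²⁺ + 2 e⁻ → Zn, so n(Zn) = n(e⁻)/2 = 0.3014 mol.
m = n·M = 0.3014 × 65.38 = 19.7 g.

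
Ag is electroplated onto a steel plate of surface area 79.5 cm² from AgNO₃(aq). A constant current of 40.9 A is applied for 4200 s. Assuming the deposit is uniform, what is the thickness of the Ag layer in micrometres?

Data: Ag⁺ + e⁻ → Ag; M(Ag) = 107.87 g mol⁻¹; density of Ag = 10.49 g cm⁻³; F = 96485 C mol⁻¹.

Q = I·t = 40.90 × 4200.0 = 171800 C; n(e⁻) = 1.780 mol.
n(Ag) = n(e⁻)/1 = 1.780 mol, so m = 1.780 × 107.87 = 192.0 g.
Volume = m/ρ = 192.0 / 10.49 = 18.31 cm³.
Thickness = V/A = 18.31 / 79.5 = 0.230 cm = 2300 μm.

2300 μm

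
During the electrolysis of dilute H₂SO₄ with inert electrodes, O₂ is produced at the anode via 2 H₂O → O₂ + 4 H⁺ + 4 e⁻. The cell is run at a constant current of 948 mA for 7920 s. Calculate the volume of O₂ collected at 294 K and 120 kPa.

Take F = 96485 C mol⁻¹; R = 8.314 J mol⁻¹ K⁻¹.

Q = I·t = 0.9480 A × 7920.0 s = 7508 C.
n(e⁻) = Q/F = 7508 / 96485 = 0.07782 mol.
4 electrons are transferred per O₂ molecule, so n(O₂) = 0.07782 / 4 = 0.01945 mol.
V = nRT/P = (0.01945 × 8.314 × 294) / (120 × 10³ Pa) = 3.96 × 10⁻⁴ m³ = 0.396 L.

0.396 L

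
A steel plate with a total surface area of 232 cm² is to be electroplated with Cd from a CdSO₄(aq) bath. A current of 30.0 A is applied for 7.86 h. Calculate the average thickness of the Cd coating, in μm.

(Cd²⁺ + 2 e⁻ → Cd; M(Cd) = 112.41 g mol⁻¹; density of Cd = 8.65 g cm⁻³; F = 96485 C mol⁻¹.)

Q = I·t = 30.00 × 28296 = 848900 C; n(e⁻) = 8.798 mol.
n(Cd) = n(e⁻)/2 = 4.399 mol, so m = 4.399 × 112.41 = 494.5 g.
Volume = m/ρ = 494.5 / 8.65 = 57.17 cm³.
Thickness = V/A = 57.17 / 232 = 0.246 cm = 2460 μm.

2460 μm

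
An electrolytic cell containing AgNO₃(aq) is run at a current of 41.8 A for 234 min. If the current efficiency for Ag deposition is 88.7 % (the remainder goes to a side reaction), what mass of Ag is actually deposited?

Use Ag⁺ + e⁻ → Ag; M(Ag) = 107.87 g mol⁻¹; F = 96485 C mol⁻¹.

582 g

Q = I·t = 41.80 × 14040 = 586900 C.
n(e⁻) = 586900/96485 = 6.083 mol; theoretically n(Ag) = 6.083/1 = 6.083 mol, m_theo = 656.1 g.
At 88.7 % efficiency, m_actual = 0.887 × 656.1 = 582 g.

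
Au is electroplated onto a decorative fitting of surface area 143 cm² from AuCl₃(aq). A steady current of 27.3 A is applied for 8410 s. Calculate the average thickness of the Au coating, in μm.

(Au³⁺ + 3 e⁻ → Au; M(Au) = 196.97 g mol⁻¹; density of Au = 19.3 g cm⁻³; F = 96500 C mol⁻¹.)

566 μm

Q = I·t = 27.30 × 8410.0 = 229600 C; n(e⁻) = 2.379 mol.
n(Au) = n(e⁻)/3 = 0.7931 mol, so m = 0.7931 × 196.97 = 156.2 g.
Volume = m/ρ = 156.2 / 19.3 = 8.094 cm³.
Thickness = V/A = 8.094 / 143 = 0.0566 cm = 566 μm.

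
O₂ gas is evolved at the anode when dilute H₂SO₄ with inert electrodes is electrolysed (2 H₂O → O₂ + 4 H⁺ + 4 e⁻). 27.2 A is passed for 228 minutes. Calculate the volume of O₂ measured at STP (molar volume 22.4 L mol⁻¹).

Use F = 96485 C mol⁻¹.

21.6 L

Q = I·t = 27.20 A × 13680 s = 372100 C.
n(e⁻) = Q/F = 372100 / 96485 = 3.857 mol.
4 electrons are transferred per O₂ molecule, so n(O₂) = 3.857 / 4 = 0.9641 mol.
V = n × V_m = 0.9641 × 22.4 = 21.6 L.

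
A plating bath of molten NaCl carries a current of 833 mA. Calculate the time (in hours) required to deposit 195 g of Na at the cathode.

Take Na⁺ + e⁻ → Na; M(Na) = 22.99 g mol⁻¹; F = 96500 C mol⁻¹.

n(Na) = m/M = 195 / 22.99 = 8.482 mol.
Each Na atom requires 1 electron, so n(e⁻) = 1 × 8.482 = 8.482 mol.
Q = n(e⁻)·F = 8.482 × 96500 = 818500 C.
t = Q/I = 818500 / 0.8330 A = 982600 s = 273 h.

273 h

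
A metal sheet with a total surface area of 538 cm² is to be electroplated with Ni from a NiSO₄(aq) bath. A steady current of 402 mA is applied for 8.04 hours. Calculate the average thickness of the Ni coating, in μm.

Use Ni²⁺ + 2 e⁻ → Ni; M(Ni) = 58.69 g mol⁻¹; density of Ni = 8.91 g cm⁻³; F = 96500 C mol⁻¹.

Q = I·t = 0.4020 × 28944 = 11640 C; n(e⁻) = 0.1206 mol.
n(Ni) = n(e⁻)/2 = 0.06029 mol, so m = 0.06029 × 58.69 = 3.538 g.
Volume = m/ρ = 3.538 / 8.91 = 0.3971 cm³.
Thickness = V/A = 0.3971 / 538 = 7.38 × 10⁻⁴ cm = 7.38 μm.

7.38 μm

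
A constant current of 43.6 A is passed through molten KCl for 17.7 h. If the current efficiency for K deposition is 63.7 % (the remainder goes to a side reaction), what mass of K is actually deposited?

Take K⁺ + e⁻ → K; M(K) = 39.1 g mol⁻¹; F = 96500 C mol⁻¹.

Q = I·t = 43.60 × 63720 = 2778000 C.
n(e⁻) = 2778000/96500 = 28.79 mol; theoretically n(K) = 28.79/1 = 28.79 mol, m_theo = 1126 g.
At 63.7 % efficiency, m_actual = 0.637 × 1126 = 717 g.

717 g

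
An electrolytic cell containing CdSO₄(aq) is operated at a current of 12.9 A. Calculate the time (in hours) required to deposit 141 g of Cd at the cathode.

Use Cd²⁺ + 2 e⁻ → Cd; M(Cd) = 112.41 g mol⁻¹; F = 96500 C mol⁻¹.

5.21 h

n(Cd) = m/M = 141 / 112.41 = 1.254 mol.
Each Cd atom requires 2 electrons, so n(e⁻) = 2 × 1.254 = 2.509 mol.
Q = n(e⁻)·F = 2.509 × 96500 = 242100 C.
t = Q/I = 242100 / 12.90 A = 18770 s = 5.21 h.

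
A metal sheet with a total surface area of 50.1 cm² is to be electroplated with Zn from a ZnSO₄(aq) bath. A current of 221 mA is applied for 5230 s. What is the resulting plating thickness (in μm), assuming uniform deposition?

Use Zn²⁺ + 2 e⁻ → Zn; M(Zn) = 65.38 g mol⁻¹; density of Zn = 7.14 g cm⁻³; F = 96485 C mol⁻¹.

Q = I·t = 0.2210 × 5230.0 = 1156 C; n(e⁻) = 0.01198 mol.
n(Zn) = n(e⁻)/2 = 0.005990 mol, so m = 0.005990 × 65.38 = 0.3916 g.
Volume = m/ρ = 0.3916 / 7.14 = 0.05485 cm³.
Thickness = V/A = 0.05485 / 50.1 = 0.00109 cm = 10.9 μm.

10.9 μm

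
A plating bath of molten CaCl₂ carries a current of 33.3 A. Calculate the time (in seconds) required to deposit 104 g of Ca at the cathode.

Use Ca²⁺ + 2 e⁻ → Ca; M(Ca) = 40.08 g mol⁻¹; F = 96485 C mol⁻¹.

n(Ca) = m/M = 104 / 40.08 = 2.595 mol.
Each Ca atom requires 2 electrons, so n(e⁻) = 2 × 2.595 = 5.190 mol.
Q = n(e⁻)·F = 5.190 × 96485 = 500700 C.
t = Q/I = 500700 / 33.30 A = 15040 s.

15000 s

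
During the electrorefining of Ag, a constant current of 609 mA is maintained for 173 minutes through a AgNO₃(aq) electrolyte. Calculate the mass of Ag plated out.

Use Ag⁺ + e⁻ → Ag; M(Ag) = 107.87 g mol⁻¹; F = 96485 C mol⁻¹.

7.07 g

Q = I·t = 0.6090 A × 10380 s = 6321 C.
n(e⁻) = Q/F = 6321 / 96485 = 0.06552 mol.
Ag⁺ + e⁻ → Ag, so n(Ag) = n(e⁻)/1 = 0.06552 mol.
m = n·M = 0.06552 × 107.87 = 7.07 g.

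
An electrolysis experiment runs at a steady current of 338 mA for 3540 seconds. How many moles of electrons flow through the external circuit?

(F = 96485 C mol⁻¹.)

0.0124 mol

Q = I·t = 0.3380 A × 3540.0 s = 1197 C.
n(e⁻) = Q/F = 1197 / 96485 = 0.0124 mol.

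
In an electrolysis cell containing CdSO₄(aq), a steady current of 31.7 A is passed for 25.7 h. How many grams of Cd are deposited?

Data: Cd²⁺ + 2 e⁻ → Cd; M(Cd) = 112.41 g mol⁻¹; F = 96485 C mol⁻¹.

1710 g

Q = I·t = 31.70 A × 92520 s = 2933000 C.
n(e⁻) = Q/F = 2933000 / 96485 = 30.40 mol.
Cd²⁺ + 2 e⁻ → Cd, so n(Cd) = n(e⁻)/2 = 15.20 mol.
m = n·M = 15.20 × 112.41 = 1710 g.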